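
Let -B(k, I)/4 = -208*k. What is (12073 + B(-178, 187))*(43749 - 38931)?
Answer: -655358814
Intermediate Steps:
B(k, I) = 832*k (B(k, I) = -(-832)*k = 832*k)
(12073 + B(-178, 187))*(43749 - 38931) = (12073 + 832*(-178))*(43749 - 38931) = (12073 - 148096)*4818 = -136023*4818 = -655358814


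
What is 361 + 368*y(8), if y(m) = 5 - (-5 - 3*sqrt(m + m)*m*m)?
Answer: 286665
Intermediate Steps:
y(m) = 10 + 3*sqrt(2)*m**(5/2) (y(m) = 5 - (-5 - 3*sqrt(2*m)*m*m) = 5 - (-5 - 3*(sqrt(2)*sqrt(m))*m*m) = 5 - (-5 - 3*sqrt(2)*m**(3/2)*m) = 5 - (-5 - 3*sqrt(2)*m**(5/2)) = 5 + (5 + 3*sqrt(2)*m**(5/2)) = 10 + 3*sqrt(2)*m**(5/2))
361 + 368*y(8) = 361 + 368*(10 + 3*sqrt(2)*8**(5/2)) = 361 + 368*(10 + 3*sqrt(2)*(128*sqrt(2))) = 361 + 368*(10 + 768) = 361 + 368*778 = 361 + 286304 = 286665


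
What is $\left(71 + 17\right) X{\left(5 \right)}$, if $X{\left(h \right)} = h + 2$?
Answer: $616$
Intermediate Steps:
$X{\left(h \right)} = 2 + h$
$\left(71 + 17\right) X{\left(5 \right)} = \left(71 + 17\right) \left(2 + 5\right) = 88 \cdot 7 = 616$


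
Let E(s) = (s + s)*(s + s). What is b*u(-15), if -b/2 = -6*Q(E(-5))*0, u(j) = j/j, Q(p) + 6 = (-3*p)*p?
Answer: 0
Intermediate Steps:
E(s) = 4*s**2 (E(s) = (2*s)*(2*s) = 4*s**2)
Q(p) = -6 - 3*p**2 (Q(p) = -6 + (-3*p)*p = -6 - 3*p**2)
u(j) = 1
b = 0 (b = -2*(-6*(-6 - 3*(4*(-5)**2)**2))*0 = -2*(-6*(-6 - 3*(4*25)**2))*0 = -2*(-6*(-6 - 3*100**2))*0 = -2*(-6*(-6 - 3*10000))*0 = -2*(-6*(-6 - 30000))*0 = -2*(-6*(-30006))*0 = -360072*0 = -2*0 = 0)
b*u(-15) = 0*1 = 0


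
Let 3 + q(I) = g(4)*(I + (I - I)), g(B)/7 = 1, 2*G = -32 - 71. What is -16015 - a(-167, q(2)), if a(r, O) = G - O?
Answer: -31905/2 ≈ -15953.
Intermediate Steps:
G = -103/2 (G = (-32 - 71)/2 = (1/2)*(-103) = -103/2 ≈ -51.500)
g(B) = 7 (g(B) = 7*1 = 7)
q(I) = -3 + 7*I (q(I) = -3 + 7*(I + (I - I)) = -3 + 7*(I + 0) = -3 + 7*I)
a(r, O) = -103/2 - O
-16015 - a(-167, q(2)) = -16015 - (-103/2 - (-3 + 7*2)) = -16015 - (-103/2 - (-3 + 14)) = -16015 - (-103/2 - 1*11) = -16015 - (-103/2 - 11) = -16015 - 1*(-125/2) = -16015 + 125/2 = -31905/2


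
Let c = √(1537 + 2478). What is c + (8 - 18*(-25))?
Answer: 458 + √4015 ≈ 521.36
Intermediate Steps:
c = √4015 ≈ 63.364
c + (8 - 18*(-25)) = √4015 + (8 - 18*(-25)) = √4015 + (8 + 450) = √4015 + 458 = 458 + √4015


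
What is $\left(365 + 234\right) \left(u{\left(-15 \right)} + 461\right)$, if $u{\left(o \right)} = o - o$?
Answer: $276139$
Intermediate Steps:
$u{\left(o \right)} = 0$
$\left(365 + 234\right) \left(u{\left(-15 \right)} + 461\right) = \left(365 + 234\right) \left(0 + 461\right) = 599 \cdot 461 = 276139$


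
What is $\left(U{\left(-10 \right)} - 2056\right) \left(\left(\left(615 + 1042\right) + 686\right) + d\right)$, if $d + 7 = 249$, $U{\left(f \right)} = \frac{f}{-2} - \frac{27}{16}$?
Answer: $- \frac{84899155}{16} \approx -5.3062 \cdot 10^{6}$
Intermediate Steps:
$U{\left(f \right)} = - \frac{27}{16} - \frac{f}{2}$ ($U{\left(f \right)} = f \left(- \frac{1}{2}\right) - \frac{27}{16} = - \frac{f}{2} - \frac{27}{16} = - \frac{27}{16} - \frac{f}{2}$)
$d = 242$ ($d = -7 + 249 = 242$)
$\left(U{\left(-10 \right)} - 2056\right) \left(\left(\left(615 + 1042\right) + 686\right) + d\right) = \left(\left(- \frac{27}{16} - -5\right) - 2056\right) \left(\left(\left(615 + 1042\right) + 686\right) + 242\right) = \left(\left(- \frac{27}{16} + 5\right) - 2056\right) \left(\left(1657 + 686\right) + 242\right) = \left(\frac{53}{16} - 2056\right) \left(2343 + 242\right) = \left(- \frac{32843}{16}\right) 2585 = - \frac{84899155}{16}$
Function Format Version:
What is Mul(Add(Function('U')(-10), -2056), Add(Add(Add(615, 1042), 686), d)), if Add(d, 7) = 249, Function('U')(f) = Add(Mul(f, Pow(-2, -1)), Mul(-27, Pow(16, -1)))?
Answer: Rational(-84899155, 16) ≈ -5.3062e+6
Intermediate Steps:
Function('U')(f) = Add(Rational(-27, 16), Mul(Rational(-1, 2), f)) (Function('U')(f) = Add(Mul(f, Rational(-1, 2)), Mul(-27, Rational(1, 16))) = Add(Mul(Rational(-1, 2), f), Rational(-27, 16)) = Add(Rational(-27, 16), Mul(Rational(-1, 2), f)))
d = 242 (d = Add(-7, 249) = 242)
Mul(Add(Function('U')(-10), -2056), Add(Add(Add(615, 1042), 686), d)) = Mul(Add(Add(Rational(-27, 16), Mul(Rational(-1, 2), -10)), -2056), Add(Add(Add(615, 1042), 686), 242)) = Mul(Add(Add(Rational(-27, 16), 5), -2056), Add(Add(1657, 686), 242)) = Mul(Add(Rational(53, 16), -2056), Add(2343, 242)) = Mul(Rational(-32843, 16), 2585) = Rational(-84899155, 16)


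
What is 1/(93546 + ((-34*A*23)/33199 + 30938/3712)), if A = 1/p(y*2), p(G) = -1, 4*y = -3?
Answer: 61617344/5764571068547 ≈ 1.0689e-5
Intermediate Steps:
y = -3/4 (y = (1/4)*(-3) = -3/4 ≈ -0.75000)
A = -1 (A = 1/(-1) = -1)
1/(93546 + ((-34*A*23)/33199 + 30938/3712)) = 1/(93546 + ((-34*(-1)*23)/33199 + 30938/3712)) = 1/(93546 + ((34*23)*(1/33199) + 30938*(1/3712))) = 1/(93546 + (782*(1/33199) + 15469/1856)) = 1/(93546 + (782/33199 + 15469/1856)) = 1/(93546 + 515006723/61617344) = 1/(5764571068547/61617344) = 61617344/5764571068547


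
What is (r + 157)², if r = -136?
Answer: 441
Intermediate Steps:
(r + 157)² = (-136 + 157)² = 21² = 441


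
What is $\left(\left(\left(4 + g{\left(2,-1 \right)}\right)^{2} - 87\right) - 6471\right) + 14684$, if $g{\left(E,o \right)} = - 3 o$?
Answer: $8175$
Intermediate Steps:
$\left(\left(\left(4 + g{\left(2,-1 \right)}\right)^{2} - 87\right) - 6471\right) + 14684 = \left(\left(\left(4 - -3\right)^{2} - 87\right) - 6471\right) + 14684 = \left(\left(\left(4 + 3\right)^{2} - 87\right) - 6471\right) + 14684 = \left(\left(7^{2} - 87\right) - 6471\right) + 14684 = \left(\left(49 - 87\right) - 6471\right) + 14684 = \left(-38 - 6471\right) + 14684 = -6509 + 14684 = 8175$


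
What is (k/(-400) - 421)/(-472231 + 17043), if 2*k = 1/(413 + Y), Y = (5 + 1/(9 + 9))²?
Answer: 11964230681/12935805696800 ≈ 0.00092489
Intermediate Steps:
Y = 8281/324 (Y = (5 + 1/18)² = (91/18)² = 8281/324 ≈ 25.559)
k = 162/142093 (k = 1/(2*(413 + 8281/324)) = 1/(2*(142093/324)) = (½)*(324/142093) = 162/142093 ≈ 0.0011401)
(k/(-400) - 421)/(-472231 + 17043) = ((162/142093)/(-400) - 421)/(-472231 + 17043) = ((162/142093)*(-1/400) - 421)/(-455188) = (-81/28418600 - 421)*(-1/455188) = -11964230681/28418600*(-1/455188) = 11964230681/12935805696800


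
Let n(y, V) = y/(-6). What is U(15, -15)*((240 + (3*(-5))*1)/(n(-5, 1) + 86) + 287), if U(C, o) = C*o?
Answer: -33947325/521 ≈ -65158.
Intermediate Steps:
n(y, V) = -y/6 (n(y, V) = y*(-⅙) = -y/6)
U(15, -15)*((240 + (3*(-5))*1)/(n(-5, 1) + 86) + 287) = (15*(-15))*((240 + (3*(-5))*1)/(-⅙*(-5) + 86) + 287) = -225*((240 - 15*1)/(⅚ + 86) + 287) = -225*((240 - 15)/(521/6) + 287) = -225*(225*(6/521) + 287) = -225*(1350/521 + 287) = -225*150877/521 = -33947325/521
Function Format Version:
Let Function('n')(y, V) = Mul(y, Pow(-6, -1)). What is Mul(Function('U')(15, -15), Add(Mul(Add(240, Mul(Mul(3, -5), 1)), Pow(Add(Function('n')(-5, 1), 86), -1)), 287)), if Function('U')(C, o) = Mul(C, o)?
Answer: Rational(-33947325, 521) ≈ -65158.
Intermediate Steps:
Function('n')(y, V) = Mul(Rational(-1, 6), y) (Function('n')(y, V) = Mul(y, Rational(-1, 6)) = Mul(Rational(-1, 6), y))
Mul(Function('U')(15, -15), Add(Mul(Add(240, Mul(Mul(3, -5), 1)), Pow(Add(Function('n')(-5, 1), 86), -1)), 287)) = Mul(Mul(15, -15), Add(Mul(Add(240, Mul(Mul(3, -5), 1)), Pow(Add(Mul(Rational(-1, 6), -5), 86), -1)), 287)) = Mul(-225, Add(Mul(Add(240, Mul(-15, 1)), Pow(Add(Rational(5, 6), 86), -1)), 287)) = Mul(-225, Add(Mul(Add(240, -15), Pow(Rational(521, 6), -1)), 287)) = Mul(-225, Add(Mul(225, Rational(6, 521)), 287)) = Mul(-225, Add(Rational(1350, 521), 287)) = Mul(-225, Rational(150877, 521)) = Rational(-33947325, 521)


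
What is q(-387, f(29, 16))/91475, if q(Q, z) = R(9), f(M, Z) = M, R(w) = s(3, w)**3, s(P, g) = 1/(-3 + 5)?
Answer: 1/731800 ≈ 1.3665e-6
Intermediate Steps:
s(P, g) = 1/2
R(w) = 1/8 (R(w) = (1/2)**3 = 1/8)
q(Q, z) = 1/8
q(-387, f(29, 16))/91475 = (1/8)/91475 = (1/8)*(1/91475) = 1/731800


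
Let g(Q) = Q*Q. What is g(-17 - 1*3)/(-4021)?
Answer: -400/4021 ≈ -0.099478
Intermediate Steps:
g(Q) = Q²
g(-17 - 1*3)/(-4021) = (-17 - 1*3)²/(-4021) = (-17 - 3)²*(-1/4021) = (-20)²*(-1/4021) = 400*(-1/4021) = -400/4021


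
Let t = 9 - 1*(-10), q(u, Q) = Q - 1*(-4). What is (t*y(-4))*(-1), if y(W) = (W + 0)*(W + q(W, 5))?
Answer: 380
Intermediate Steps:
q(u, Q) = 4 + Q (q(u, Q) = Q + 4 = 4 + Q)
t = 19 (t = 9 + 10 = 19)
y(W) = W*(9 + W) (y(W) = (W + 0)*(W + (4 + 5)) = W*(W + 9) = W*(9 + W))
(t*y(-4))*(-1) = (19*(-4*(9 - 4)))*(-1) = (19*(-4*5))*(-1) = (19*(-20))*(-1) = -380*(-1) = 380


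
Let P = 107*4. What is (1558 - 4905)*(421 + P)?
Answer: -2841603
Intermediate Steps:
P = 428
(1558 - 4905)*(421 + P) = (1558 - 4905)*(421 + 428) = -3347*849 = -2841603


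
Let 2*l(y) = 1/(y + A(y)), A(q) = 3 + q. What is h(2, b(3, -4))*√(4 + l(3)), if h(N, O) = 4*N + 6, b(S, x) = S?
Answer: 7*√146/3 ≈ 28.194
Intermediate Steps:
h(N, O) = 6 + 4*N
l(y) = 1/(2*(3 + 2*y)) (l(y) = 1/(2*(y + (3 + y))) = 1/(2*(3 + 2*y)))
h(2, b(3, -4))*√(4 + l(3)) = (6 + 4*2)*√(4 + 1/(2*(3 + 2*3))) = (6 + 8)*√(4 + 1/(2*(3 + 6))) = 14*√(4 + (½)/9) = 14*√(4 + (½)*(⅑)) = 14*√(4 + 1/18) = 14*√(73/18) = 14*(√146/6) = 7*√146/3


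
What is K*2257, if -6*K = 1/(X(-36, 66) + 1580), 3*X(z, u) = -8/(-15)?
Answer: -33855/142216 ≈ -0.23805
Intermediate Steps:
X(z, u) = 8/45 (X(z, u) = (-8/(-15))/3 = (-8*(-1/15))/3 = (⅓)*(8/15) = 8/45)
K = -15/142216 (K = -1/(6*(8/45 + 1580)) = -1/(6*71108/45) = -⅙*45/71108 = -15/142216 ≈ -0.00010547)
K*2257 = -15/142216*2257 = -33855/142216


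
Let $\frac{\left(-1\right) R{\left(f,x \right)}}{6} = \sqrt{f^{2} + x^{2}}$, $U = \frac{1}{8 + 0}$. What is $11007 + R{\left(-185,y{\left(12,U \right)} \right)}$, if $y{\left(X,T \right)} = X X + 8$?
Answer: $11007 - 6 \sqrt{57329} \approx 9570.4$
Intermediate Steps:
$U = \frac{1}{8} \approx 0.125$
$y{\left(X,T \right)} = 8 + X^{2}$ ($y{\left(X,T \right)} = X^{2} + 8 = 8 + X^{2}$)
$R{\left(f,x \right)} = - 6 \sqrt{f^{2} + x^{2}}$
$11007 + R{\left(-185,y{\left(12,U \right)} \right)} = 11007 - 6 \sqrt{\left(-185\right)^{2} + \left(8 + 12^{2}\right)^{2}} = 11007 - 6 \sqrt{34225 + \left(8 + 144\right)^{2}} = 11007 - 6 \sqrt{34225 + 152^{2}} = 11007 - 6 \sqrt{34225 + 23104} = 11007 - 6 \sqrt{57329}$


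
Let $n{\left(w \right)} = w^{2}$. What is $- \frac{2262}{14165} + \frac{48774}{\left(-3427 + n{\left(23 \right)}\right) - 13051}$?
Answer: $- \frac{726960348}{225917585} \approx -3.2178$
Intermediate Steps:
$- \frac{2262}{14165} + \frac{48774}{\left(-3427 + n{\left(23 \right)}\right) - 13051} = - \frac{2262}{14165} + \frac{48774}{\left(-3427 + 23^{2}\right) - 13051} = \left(-2262\right) \frac{1}{14165} + \frac{48774}{\left(-3427 + 529\right) - 13051} = - \frac{2262}{14165} + \frac{48774}{-2898 - 13051} = - \frac{2262}{14165} + \frac{48774}{-15949} = - \frac{2262}{14165} + 48774 \left(- \frac{1}{15949}\right) = - \frac{2262}{14165} - \frac{48774}{15949} = - \frac{726960348}{225917585}$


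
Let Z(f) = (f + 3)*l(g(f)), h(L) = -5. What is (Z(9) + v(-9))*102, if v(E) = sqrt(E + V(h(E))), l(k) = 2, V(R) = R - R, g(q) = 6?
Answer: 2448 + 306*I ≈ 2448.0 + 306.0*I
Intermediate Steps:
V(R) = 0
v(E) = sqrt(E) (v(E) = sqrt(E + 0) = sqrt(E))
Z(f) = 6 + 2*f (Z(f) = (f + 3)*2 = (3 + f)*2 = 6 + 2*f)
(Z(9) + v(-9))*102 = ((6 + 2*9) + sqrt(-9))*102 = ((6 + 18) + 3*I)*102 = (24 + 3*I)*102 = 2448 + 306*I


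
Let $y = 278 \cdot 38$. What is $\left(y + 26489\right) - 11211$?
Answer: $25842$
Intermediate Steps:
$y = 10564$
$\left(y + 26489\right) - 11211 = \left(10564 + 26489\right) - 11211 = 37053 - 11211 = 25842$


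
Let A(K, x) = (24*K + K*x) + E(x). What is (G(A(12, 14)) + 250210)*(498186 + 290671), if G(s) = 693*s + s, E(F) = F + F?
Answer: 462353820842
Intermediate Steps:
E(F) = 2*F
A(K, x) = 2*x + 24*K + K*x (A(K, x) = (24*K + K*x) + 2*x = 2*x + 24*K + K*x)
G(s) = 694*s
(G(A(12, 14)) + 250210)*(498186 + 290671) = (694*(2*14 + 24*12 + 12*14) + 250210)*(498186 + 290671) = (694*(28 + 288 + 168) + 250210)*788857 = (694*484 + 250210)*788857 = (335896 + 250210)*788857 = 586106*788857 = 462353820842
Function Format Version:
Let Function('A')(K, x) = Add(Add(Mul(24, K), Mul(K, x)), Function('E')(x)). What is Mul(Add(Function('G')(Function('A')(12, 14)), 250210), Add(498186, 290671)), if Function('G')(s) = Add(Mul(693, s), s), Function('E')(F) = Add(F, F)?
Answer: 462353820842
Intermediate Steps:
Function('E')(F) = Mul(2, F)
Function('A')(K, x) = Add(Mul(2, x), Mul(24, K), Mul(K, x)) (Function('A')(K, x) = Add(Add(Mul(24, K), Mul(K, x)), Mul(2, x)) = Add(Mul(2, x), Mul(24, K), Mul(K, x)))
Function('G')(s) = Mul(694, s)
Mul(Add(Function('G')(Function('A')(12, 14)), 250210), Add(498186, 290671)) = Mul(Add(Mul(694, Add(Mul(2, 14), Mul(24, 12), Mul(12, 14))), 250210), Add(498186, 290671)) = Mul(Add(Mul(694, Add(28, 288, 168)), 250210), 788857) = Mul(Add(Mul(694, 484), 250210), 788857) = Mul(Add(335896, 250210), 788857) = Mul(586106, 788857) = 462353820842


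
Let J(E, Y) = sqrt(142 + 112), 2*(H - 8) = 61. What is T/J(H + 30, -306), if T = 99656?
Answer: 49828*sqrt(254)/127 ≈ 6253.0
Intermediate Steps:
H = 77/2 (H = 8 + (1/2)*61 = 8 + 61/2 = 77/2 ≈ 38.500)
J(E, Y) = sqrt(254)
T/J(H + 30, -306) = 99656/(sqrt(254)) = 99656*(sqrt(254)/254) = 49828*sqrt(254)/127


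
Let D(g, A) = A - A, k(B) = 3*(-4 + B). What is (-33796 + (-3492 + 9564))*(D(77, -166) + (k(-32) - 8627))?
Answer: 242169140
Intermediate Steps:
k(B) = -12 + 3*B
D(g, A) = 0
(-33796 + (-3492 + 9564))*(D(77, -166) + (k(-32) - 8627)) = (-33796 + (-3492 + 9564))*(0 + ((-12 + 3*(-32)) - 8627)) = (-33796 + 6072)*(0 + ((-12 - 96) - 8627)) = -27724*(0 + (-108 - 8627)) = -27724*(0 - 8735) = -27724*(-8735) = 242169140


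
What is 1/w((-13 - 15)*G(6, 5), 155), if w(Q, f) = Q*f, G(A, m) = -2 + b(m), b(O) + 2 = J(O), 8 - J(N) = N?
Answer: 1/4340 ≈ 0.00023041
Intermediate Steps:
J(N) = 8 - N
b(O) = 6 - O (b(O) = -2 + (8 - O) = 6 - O)
G(A, m) = 4 - m (G(A, m) = -2 + (6 - m) = 4 - m)
1/w((-13 - 15)*G(6, 5), 155) = 1/(((-13 - 15)*(4 - 1*5))*155) = 1/(-28*(4 - 5)*155) = 1/(-28*(-1)*155) = 1/(28*155) = 1/4340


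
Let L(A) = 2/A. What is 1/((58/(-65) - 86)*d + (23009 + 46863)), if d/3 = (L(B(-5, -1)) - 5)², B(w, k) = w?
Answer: 1625/101189824 ≈ 1.6059e-5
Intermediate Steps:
d = 2187/25 (d = 3*(2/(-5) - 5)² = 3*(2*(-⅕) - 5)² = 3*(-⅖ - 5)² = 3*(-27/5)² = 3*(729/25) = 2187/25 ≈ 87.480)
1/((58/(-65) - 86)*d + (23009 + 46863)) = 1/((58/(-65) - 86)*(2187/25) + (23009 + 46863)) = 1/((58*(-1/65) - 86)*(2187/25) + 69872) = 1/((-58/65 - 86)*(2187/25) + 69872) = 1/(-5648/65*2187/25 + 69872) = 1/(-12352176/1625 + 69872) = 1/(101189824/1625) = 1625/101189824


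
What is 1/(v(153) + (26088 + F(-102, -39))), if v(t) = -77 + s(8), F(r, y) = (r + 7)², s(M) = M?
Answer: 1/35044 ≈ 2.8536e-5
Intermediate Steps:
F(r, y) = (7 + r)²
v(t) = -69 (v(t) = -77 + 8 = -69)
1/(v(153) + (26088 + F(-102, -39))) = 1/(-69 + (26088 + (7 - 102)²)) = 1/(-69 + (26088 + (-95)²)) = 1/(-69 + (26088 + 9025)) = 1/(-69 + 35113) = 1/35044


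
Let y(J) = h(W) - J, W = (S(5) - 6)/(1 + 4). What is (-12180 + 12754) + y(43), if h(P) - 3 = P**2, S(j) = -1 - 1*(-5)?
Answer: 13354/25 ≈ 534.16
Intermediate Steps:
S(j) = 4 (S(j) = -1 + 5 = 4)
W = -2/5 (W = (4 - 6)/(1 + 4) = -2/5 ≈ -0.40000)
h(P) = 3 + P**2
y(J) = 79/25 - J (y(J) = (3 + (-2/5)**2) - J = (3 + 4/25) - J = 79/25 - J)
(-12180 + 12754) + y(43) = (-12180 + 12754) + (79/25 - 1*43) = 574 + (79/25 - 43) = 574 - 996/25 = 13354/25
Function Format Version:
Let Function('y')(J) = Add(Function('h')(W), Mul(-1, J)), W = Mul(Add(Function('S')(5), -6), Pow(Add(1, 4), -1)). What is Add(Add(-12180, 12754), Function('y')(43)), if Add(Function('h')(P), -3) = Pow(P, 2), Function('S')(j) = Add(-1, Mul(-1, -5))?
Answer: Rational(13354, 25) ≈ 534.16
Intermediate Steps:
Function('S')(j) = 4 (Function('S')(j) = Add(-1, 5) = 4)
W = Rational(-2, 5) (W = Mul(Add(4, -6), Pow(Add(1, 4), -1)) = Mul(-2, Pow(5, -1)) = Mul(-2, Rational(1, 5)) = Rational(-2, 5) ≈ -0.40000)
Function('h')(P) = Add(3, Pow(P, 2))
Function('y')(J) = Add(Rational(79, 25), Mul(-1, J)) (Function('y')(J) = Add(Add(3, Pow(Rational(-2, 5), 2)), Mul(-1, J)) = Add(Add(3, Rational(4, 25)), Mul(-1, J)) = Add(Rational(79, 25), Mul(-1, J)))
Add(Add(-12180, 12754), Function('y')(43)) = Add(Add(-12180, 12754), Add(Rational(79, 25), Mul(-1, 43))) = Add(574, Add(Rational(79, 25), -43)) = Add(574, Rational(-996, 25)) = Rational(13354, 25)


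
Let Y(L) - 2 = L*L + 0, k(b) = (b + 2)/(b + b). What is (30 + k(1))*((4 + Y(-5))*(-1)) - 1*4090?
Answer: -10133/2 ≈ -5066.5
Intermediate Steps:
k(b) = (2 + b)/(2*b) (k(b) = (2 + b)/((2*b)) = (2 + b)*(1/(2*b)) = (2 + b)/(2*b))
Y(L) = 2 + L**2 (Y(L) = 2 + (L*L + 0) = 2 + (L**2 + 0) = 2 + L**2)
(30 + k(1))*((4 + Y(-5))*(-1)) - 1*4090 = (30 + (1/2)*(2 + 1)/1)*((4 + (2 + (-5)**2))*(-1)) - 1*4090 = (30 + (1/2)*1*3)*((4 + (2 + 25))*(-1)) - 4090 = (30 + 3/2)*((4 + 27)*(-1)) - 4090 = 63*(31*(-1))/2 - 4090 = (63/2)*(-31) - 4090 = -1953/2 - 4090 = -10133/2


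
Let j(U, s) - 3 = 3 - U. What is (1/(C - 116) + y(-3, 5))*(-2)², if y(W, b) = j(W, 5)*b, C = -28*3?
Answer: 8999/50 ≈ 179.98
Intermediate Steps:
j(U, s) = 6 - U (j(U, s) = 3 + (3 - U) = 6 - U)
C = -84
y(W, b) = b*(6 - W) (y(W, b) = (6 - W)*b = b*(6 - W))
(1/(C - 116) + y(-3, 5))*(-2)² = (1/(-84 - 116) + 5*(6 - 1*(-3)))*(-2)² = (1/(-200) + 5*(6 + 3))*4 = (-1/200 + 5*9)*4 = (-1/200 + 45)*4 = (8999/200)*4 = 8999/50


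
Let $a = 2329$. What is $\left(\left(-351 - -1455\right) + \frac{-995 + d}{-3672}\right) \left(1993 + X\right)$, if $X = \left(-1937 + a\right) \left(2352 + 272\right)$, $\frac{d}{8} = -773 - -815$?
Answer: $\frac{4178620192747}{3672} \approx 1.138 \cdot 10^{9}$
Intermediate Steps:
$d = 336$ ($d = 8 \left(-773 - -815\right) = 8 \left(-773 + 815\right) = 8 \cdot 42 = 336$)
$X = 1028608$ ($X = \left(-1937 + 2329\right) \left(2352 + 272\right) = 392 \cdot 2624 = 1028608$)
$\left(\left(-351 - -1455\right) + \frac{-995 + d}{-3672}\right) \left(1993 + X\right) = \left(\left(-351 - -1455\right) + \frac{-995 + 336}{-3672}\right) \left(1993 + 1028608\right) = \left(\left(-351 + 1455\right) - - \frac{659}{3672}\right) 1030601 = \left(1104 + \frac{659}{3672}\right) 1030601 = \frac{4054547}{3672} \cdot 1030601 = \frac{4178620192747}{3672}$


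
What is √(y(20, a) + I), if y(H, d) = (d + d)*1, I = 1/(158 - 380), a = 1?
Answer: √98346/222 ≈ 1.4126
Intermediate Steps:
I = -1/222 (I = 1/(-222) = -1/222 ≈ -0.0045045)
y(H, d) = 2*d (y(H, d) = (2*d)*1 = 2*d)
√(y(20, a) + I) = √(2*1 - 1/222) = √(2 - 1/222) = √(443/222) = √98346/222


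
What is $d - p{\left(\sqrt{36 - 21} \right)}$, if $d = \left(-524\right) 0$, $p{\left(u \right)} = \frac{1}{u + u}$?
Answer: $- \frac{\sqrt{15}}{30} \approx -0.1291$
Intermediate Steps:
$p{\left(u \right)} = \frac{1}{2 u}$
$d = 0$
$d - p{\left(\sqrt{36 - 21} \right)} = 0 - \frac{1}{2 \sqrt{36 - 21}} = 0 - \frac{1}{2 \sqrt{15}} = 0 - \frac{\frac{1}{15} \sqrt{15}}{2} = 0 - \frac{\sqrt{15}}{30} = - \frac{\sqrt{15}}{30}$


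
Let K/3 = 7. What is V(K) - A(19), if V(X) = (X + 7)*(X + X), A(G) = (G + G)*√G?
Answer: 1176 - 38*√19 ≈ 1010.4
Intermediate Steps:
A(G) = 2*G^(3/2) (A(G) = (2*G)*√G = 2*G^(3/2))
K = 21 (K = 3*7 = 21)
V(X) = 2*X*(7 + X) (V(X) = (7 + X)*(2*X) = 2*X*(7 + X))
V(K) - A(19) = 2*21*(7 + 21) - 2*19^(3/2) = 2*21*28 - 2*19*√19 = 1176 - 38*√19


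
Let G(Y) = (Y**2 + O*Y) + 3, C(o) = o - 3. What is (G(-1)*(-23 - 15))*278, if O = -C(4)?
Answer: -52820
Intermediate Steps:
C(o) = -3 + o
O = -1 (O = -(-3 + 4) = -1*1 = -1)
G(Y) = 3 + Y**2 - Y (G(Y) = (Y**2 - Y) + 3 = 3 + Y**2 - Y)
(G(-1)*(-23 - 15))*278 = ((3 + (-1)**2 - 1*(-1))*(-23 - 15))*278 = ((3 + 1 + 1)*(-38))*278 = (5*(-38))*278 = -190*278 = -52820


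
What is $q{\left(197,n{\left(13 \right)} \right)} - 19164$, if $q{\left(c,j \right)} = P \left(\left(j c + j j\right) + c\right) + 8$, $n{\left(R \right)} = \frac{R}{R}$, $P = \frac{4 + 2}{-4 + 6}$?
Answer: $-17971$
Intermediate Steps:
$P = 3$ ($P = \frac{6}{2} = 6 \cdot \frac{1}{2} = 3$)
$n{\left(R \right)} = 1$
$q{\left(c,j \right)} = 8 + 3 c + 3 j^{2} + 3 c j$ ($q{\left(c,j \right)} = 3 \left(\left(j c + j j\right) + c\right) + 8 = 3 \left(\left(c j + j^{2}\right) + c\right) + 8 = 3 \left(\left(j^{2} + c j\right) + c\right) + 8 = 3 \left(c + j^{2} + c j\right) + 8 = \left(3 c + 3 j^{2} + 3 c j\right) + 8 = 8 + 3 c + 3 j^{2} + 3 c j$)
$q{\left(197,n{\left(13 \right)} \right)} - 19164 = \left(8 + 3 \cdot 197 + 3 \cdot 1^{2} + 3 \cdot 197 \cdot 1\right) - 19164 = \left(8 + 591 + 3 \cdot 1 + 591\right) - 19164 = \left(8 + 591 + 3 + 591\right) - 19164 = 1193 - 19164 = -17971$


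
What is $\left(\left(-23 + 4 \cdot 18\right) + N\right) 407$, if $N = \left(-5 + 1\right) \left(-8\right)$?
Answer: $32967$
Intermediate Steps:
$N = 32$ ($N = \left(-4\right) \left(-8\right) = 32$)
$\left(\left(-23 + 4 \cdot 18\right) + N\right) 407 = \left(\left(-23 + 4 \cdot 18\right) + 32\right) 407 = \left(\left(-23 + 72\right) + 32\right) 407 = \left(49 + 32\right) 407 = 81 \cdot 407 = 32967$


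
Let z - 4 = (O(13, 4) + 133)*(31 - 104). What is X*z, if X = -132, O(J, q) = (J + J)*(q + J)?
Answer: 5540172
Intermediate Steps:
O(J, q) = 2*J*(J + q) (O(J, q) = (2*J)*(J + q) = 2*J*(J + q))
z = -41971 (z = 4 + (2*13*(13 + 4) + 133)*(31 - 104) = 4 + (2*13*17 + 133)*(-73) = 4 + (442 + 133)*(-73) = 4 + 575*(-73) = 4 - 41975 = -41971)
X*z = -132*(-41971) = 5540172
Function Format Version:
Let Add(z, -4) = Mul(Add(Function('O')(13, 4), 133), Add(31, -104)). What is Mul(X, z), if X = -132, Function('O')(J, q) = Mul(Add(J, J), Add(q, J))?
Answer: 5540172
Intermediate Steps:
Function('O')(J, q) = Mul(2, J, Add(J, q)) (Function('O')(J, q) = Mul(Mul(2, J), Add(J, q)) = Mul(2, J, Add(J, q)))
z = -41971 (z = Add(4, Mul(Add(Mul(2, 13, Add(13, 4)), 133), Add(31, -104))) = Add(4, Mul(Add(Mul(2, 13, 17), 133), -73)) = Add(4, Mul(Add(442, 133), -73)) = Add(4, Mul(575, -73)) = Add(4, -41975) = -41971)
Mul(X, z) = Mul(-132, -41971) = 5540172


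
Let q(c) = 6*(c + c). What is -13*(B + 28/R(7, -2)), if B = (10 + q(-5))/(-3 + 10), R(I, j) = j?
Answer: 1924/7 ≈ 274.86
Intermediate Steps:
q(c) = 12*c (q(c) = 6*(2*c) = 12*c)
B = -50/7 (B = (10 + 12*(-5))/(-3 + 10) = (10 - 60)/7 = -50*⅐ = -50/7 ≈ -7.1429)
-13*(B + 28/R(7, -2)) = -13*(-50/7 + 28/(-2)) = -13*(-50/7 + 28*(-½)) = -13*(-50/7 - 14) = -13*(-148/7) = 1924/7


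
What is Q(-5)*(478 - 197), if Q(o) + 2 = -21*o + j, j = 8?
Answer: 31191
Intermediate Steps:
Q(o) = 6 - 21*o (Q(o) = -2 + (-21*o + 8) = -2 + (8 - 21*o) = 6 - 21*o)
Q(-5)*(478 - 197) = (6 - 21*(-5))*(478 - 197) = (6 + 105)*281 = 111*281 = 31191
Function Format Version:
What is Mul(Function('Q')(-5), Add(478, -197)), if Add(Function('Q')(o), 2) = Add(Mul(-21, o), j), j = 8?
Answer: 31191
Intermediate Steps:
Function('Q')(o) = Add(6, Mul(-21, o)) (Function('Q')(o) = Add(-2, Add(Mul(-21, o), 8)) = Add(-2, Add(8, Mul(-21, o))) = Add(6, Mul(-21, o)))
Mul(Function('Q')(-5), Add(478, -197)) = Mul(Add(6, Mul(-21, -5)), Add(478, -197)) = Mul(Add(6, 105), 281) = Mul(111, 281) = 31191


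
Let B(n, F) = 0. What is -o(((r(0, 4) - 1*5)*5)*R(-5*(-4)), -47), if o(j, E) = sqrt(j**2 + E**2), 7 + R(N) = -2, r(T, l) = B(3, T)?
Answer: -sqrt(52834) ≈ -229.86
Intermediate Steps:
r(T, l) = 0
R(N) = -9 (R(N) = -7 - 2 = -9)
o(j, E) = sqrt(E**2 + j**2)
-o(((r(0, 4) - 1*5)*5)*R(-5*(-4)), -47) = -sqrt((-47)**2 + (((0 - 1*5)*5)*(-9))**2) = -sqrt(2209 + (((0 - 5)*5)*(-9))**2) = -sqrt(2209 + (-5*5*(-9))**2) = -sqrt(2209 + (-25*(-9))**2) = -sqrt(2209 + 225**2) = -sqrt(2209 + 50625) = -sqrt(52834)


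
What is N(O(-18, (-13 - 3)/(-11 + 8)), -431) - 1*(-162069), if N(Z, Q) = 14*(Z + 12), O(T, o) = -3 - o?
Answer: 486361/3 ≈ 1.6212e+5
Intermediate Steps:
N(Z, Q) = 168 + 14*Z (N(Z, Q) = 14*(12 + Z) = 168 + 14*Z)
N(O(-18, (-13 - 3)/(-11 + 8)), -431) - 1*(-162069) = (168 + 14*(-3 - (-13 - 3)/(-11 + 8))) - 1*(-162069) = (168 + 14*(-3 - (-16)/(-3))) + 162069 = (168 + 14*(-3 - (-16)*(-1)/3)) + 162069 = (168 + 14*(-3 - 1*16/3)) + 162069 = (168 + 14*(-3 - 16/3)) + 162069 = (168 + 14*(-25/3)) + 162069 = (168 - 350/3) + 162069 = 154/3 + 162069 = 486361/3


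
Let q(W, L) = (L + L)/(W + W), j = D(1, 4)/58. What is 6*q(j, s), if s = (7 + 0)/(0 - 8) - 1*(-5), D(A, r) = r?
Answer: 2871/8 ≈ 358.88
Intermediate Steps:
s = 33/8 (s = 7/(-8) + 5 = 7*(-⅛) + 5 = -7/8 + 5 = 33/8 ≈ 4.1250)
j = 2/29 (j = 4/58 = 4*(1/58) = 2/29 ≈ 0.068966)
q(W, L) = L/W (q(W, L) = (2*L)/((2*W)) = (2*L)*(1/(2*W)) = L/W)
6*q(j, s) = 6*(33/(8*(2/29))) = 6*((33/8)*(29/2)) = 6*(957/16) = 2871/8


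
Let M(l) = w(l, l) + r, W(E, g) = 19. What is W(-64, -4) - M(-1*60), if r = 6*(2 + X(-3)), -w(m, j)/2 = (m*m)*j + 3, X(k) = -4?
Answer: -431963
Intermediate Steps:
w(m, j) = -6 - 2*j*m² (w(m, j) = -2*((m*m)*j + 3) = -2*(m²*j + 3) = -2*(j*m² + 3) = -2*(3 + j*m²) = -6 - 2*j*m²)
r = -12 (r = 6*(2 - 4) = 6*(-2) = -12)
M(l) = -18 - 2*l³ (M(l) = (-6 - 2*l*l²) - 12 = (-6 - 2*l³) - 12 = -18 - 2*l³)
W(-64, -4) - M(-1*60) = 19 - (-18 - 2*(-1*60)³) = 19 - (-18 - 2*(-60)³) = 19 - (-18 - 2*(-216000)) = 19 - (-18 + 432000) = 19 - 1*431982 = 19 - 431982 = -431963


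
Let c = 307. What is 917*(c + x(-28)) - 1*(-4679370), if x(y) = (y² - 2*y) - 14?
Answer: 5718331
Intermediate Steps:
x(y) = -14 + y² - 2*y
917*(c + x(-28)) - 1*(-4679370) = 917*(307 + (-14 + (-28)² - 2*(-28))) - 1*(-4679370) = 917*(307 + (-14 + 784 + 56)) + 4679370 = 917*(307 + 826) + 4679370 = 917*1133 + 4679370 = 1038961 + 4679370 = 5718331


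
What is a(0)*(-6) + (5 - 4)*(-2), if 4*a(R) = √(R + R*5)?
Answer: -2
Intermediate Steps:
a(R) = √6*√R/4 (a(R) = √(R + R*5)/4 = √(R + 5*R)/4 = √(6*R)/4 = (√6*√R)/4 = √6*√R/4)
a(0)*(-6) + (5 - 4)*(-2) = (√6*√0/4)*(-6) + (5 - 4)*(-2) = ((¼)*√6*0)*(-6) + 1*(-2) = 0*(-6) - 2 = 0 - 2 = -2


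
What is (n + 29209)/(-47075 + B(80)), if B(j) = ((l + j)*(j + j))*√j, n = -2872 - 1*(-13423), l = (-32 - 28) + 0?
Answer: -14973616/11174845 - 4071424*√5/11174845 ≈ -2.1546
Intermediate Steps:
l = -60 (l = -60 + 0 = -60)
n = 10551 (n = -2872 + 13423 = 10551)
B(j) = 2*j^(3/2)*(-60 + j) (B(j) = ((-60 + j)*(j + j))*√j = ((-60 + j)*(2*j))*√j = (2*j*(-60 + j))*√j = 2*j^(3/2)*(-60 + j))
(n + 29209)/(-47075 + B(80)) = (10551 + 29209)/(-47075 + 2*80^(3/2)*(-60 + 80)) = 39760/(-47075 + 2*(320*√5)*20) = 39760/(-47075 + 12800*√5)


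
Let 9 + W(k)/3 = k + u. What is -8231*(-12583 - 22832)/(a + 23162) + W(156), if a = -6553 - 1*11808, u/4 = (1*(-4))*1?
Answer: 293387658/4801 ≈ 61110.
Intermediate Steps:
u = -16 (u = 4*((1*(-4))*1) = 4*(-4*1) = 4*(-4) = -16)
W(k) = -75 + 3*k (W(k) = -27 + 3*(k - 16) = -27 + 3*(-16 + k) = -27 + (-48 + 3*k) = -75 + 3*k)
a = -18361 (a = -6553 - 11808 = -18361)
-8231*(-12583 - 22832)/(a + 23162) + W(156) = -8231*(-12583 - 22832)/(-18361 + 23162) + (-75 + 3*156) = -8231/(4801/(-35415)) + (-75 + 468) = -8231/(4801*(-1/35415)) + 393 = -8231/(-4801/35415) + 393 = -8231*(-35415/4801) + 393 = 291500865/4801 + 393 = 293387658/4801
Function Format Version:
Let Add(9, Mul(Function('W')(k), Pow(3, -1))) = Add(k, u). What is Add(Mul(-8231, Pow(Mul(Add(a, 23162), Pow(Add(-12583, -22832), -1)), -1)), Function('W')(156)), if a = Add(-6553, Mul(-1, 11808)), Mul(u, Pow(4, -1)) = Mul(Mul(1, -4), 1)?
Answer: Rational(293387658, 4801) ≈ 61110.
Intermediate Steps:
u = -16 (u = Mul(4, Mul(Mul(1, -4), 1)) = Mul(4, Mul(-4, 1)) = Mul(4, -4) = -16)
Function('W')(k) = Add(-75, Mul(3, k)) (Function('W')(k) = Add(-27, Mul(3, Add(k, -16))) = Add(-27, Mul(3, Add(-16, k))) = Add(-27, Add(-48, Mul(3, k))) = Add(-75, Mul(3, k)))
a = -18361 (a = Add(-6553, -11808) = -18361)
Add(Mul(-8231, Pow(Mul(Add(a, 23162), Pow(Add(-12583, -22832), -1)), -1)), Function('W')(156)) = Add(Mul(-8231, Pow(Mul(Add(-18361, 23162), Pow(Add(-12583, -22832), -1)), -1)), Add(-75, Mul(3, 156))) = Add(Mul(-8231, Pow(Mul(4801, Pow(-35415, -1)), -1)), Add(-75, 468)) = Add(Mul(-8231, Pow(Mul(4801, Rational(-1, 35415)), -1)), 393) = Add(Mul(-8231, Pow(Rational(-4801, 35415), -1)), 393) = Add(Mul(-8231, Rational(-35415, 4801)), 393) = Add(Rational(291500865, 4801), 393) = Rational(293387658, 4801)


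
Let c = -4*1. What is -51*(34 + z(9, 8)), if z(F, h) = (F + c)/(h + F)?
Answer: -1749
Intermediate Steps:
c = -4
z(F, h) = (-4 + F)/(F + h) (z(F, h) = (F - 4)/(h + F) = (-4 + F)/(F + h))
-51*(34 + z(9, 8)) = -51*(34 + (-4 + 9)/(9 + 8)) = -51*(34 + 5/17) = -51*583/17 = -1749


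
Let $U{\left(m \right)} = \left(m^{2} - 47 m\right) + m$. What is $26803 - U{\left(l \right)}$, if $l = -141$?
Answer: $436$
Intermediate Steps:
$U{\left(m \right)} = m^{2} - 46 m$
$26803 - U{\left(l \right)} = 26803 - - 141 \left(-46 - 141\right) = 26803 - \left(-141\right) \left(-187\right) = 26803 - 26367 = 436$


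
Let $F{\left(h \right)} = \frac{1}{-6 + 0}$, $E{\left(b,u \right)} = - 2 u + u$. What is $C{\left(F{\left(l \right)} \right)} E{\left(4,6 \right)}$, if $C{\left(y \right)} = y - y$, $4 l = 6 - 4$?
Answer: $0$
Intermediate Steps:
$l = \frac{1}{2}$ ($l = \frac{6 - 4}{4} = \frac{1}{4} \cdot 2 = \frac{1}{2} \approx 0.5$)
$E{\left(b,u \right)} = - u$
$F{\left(h \right)} = - \frac{1}{6}$ ($F{\left(h \right)} = \frac{1}{-6} = - \frac{1}{6}$)
$C{\left(y \right)} = 0$
$C{\left(F{\left(l \right)} \right)} E{\left(4,6 \right)} = 0 \left(\left(-1\right) 6\right) = 0 \left(-6\right) = 0$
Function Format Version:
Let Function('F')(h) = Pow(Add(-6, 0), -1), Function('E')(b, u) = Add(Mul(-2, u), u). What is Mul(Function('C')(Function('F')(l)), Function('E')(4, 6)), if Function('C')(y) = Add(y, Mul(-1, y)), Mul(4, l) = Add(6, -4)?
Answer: 0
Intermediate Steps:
l = Rational(1, 2) (l = Mul(Rational(1, 4), Add(6, -4)) = Mul(Rational(1, 4), 2) = Rational(1, 2) ≈ 0.50000)
Function('E')(b, u) = Mul(-1, u)
Function('F')(h) = Rational(-1, 6) (Function('F')(h) = Pow(-6, -1) = Rational(-1, 6))
Function('C')(y) = 0
Mul(Function('C')(Function('F')(l)), Function('E')(4, 6)) = Mul(0, Mul(-1, 6)) = Mul(0, -6) = 0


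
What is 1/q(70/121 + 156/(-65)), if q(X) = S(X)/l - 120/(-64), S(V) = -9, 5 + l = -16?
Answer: 56/129 ≈ 0.43411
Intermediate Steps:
l = -21 (l = -5 - 16 = -21)
q(X) = 129/56 (q(X) = -9/(-21) - 120/(-64) = -9*(-1/21) - 120*(-1/64) = 3/7 + 15/8 = 129/56)
1/q(70/121 + 156/(-65)) = 1/(129/56) = 56/129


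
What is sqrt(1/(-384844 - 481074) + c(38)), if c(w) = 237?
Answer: sqrt(177705913039670)/865918 ≈ 15.395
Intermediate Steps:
sqrt(1/(-384844 - 481074) + c(38)) = sqrt(1/(-384844 - 481074) + 237) = sqrt(1/(-865918) + 237) = sqrt(-1/865918 + 237) = sqrt(205222565/865918) = sqrt(177705913039670)/865918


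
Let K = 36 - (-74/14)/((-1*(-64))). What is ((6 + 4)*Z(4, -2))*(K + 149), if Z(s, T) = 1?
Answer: 414585/224 ≈ 1850.8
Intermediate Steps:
K = 16165/448 (K = 36 - (-74*1/14)/64 = 36 - (-37)/(7*64) = 36 - 1*(-37/448) = 36 + 37/448 = 16165/448 ≈ 36.083)
((6 + 4)*Z(4, -2))*(K + 149) = ((6 + 4)*1)*(16165/448 + 149) = (10*1)*(82917/448) = 10*(82917/448) = 414585/224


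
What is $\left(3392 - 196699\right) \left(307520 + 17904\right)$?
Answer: $-62906737168$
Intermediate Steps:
$\left(3392 - 196699\right) \left(307520 + 17904\right) = \left(-193307\right) 325424 = -62906737168$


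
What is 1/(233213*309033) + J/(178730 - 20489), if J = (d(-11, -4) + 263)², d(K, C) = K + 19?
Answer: 1764310182507010/3801503350740663 ≈ 0.46411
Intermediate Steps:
d(K, C) = 19 + K
J = 73441 (J = ((19 - 11) + 263)² = (8 + 263)² = 271² = 73441)
1/(233213*309033) + J/(178730 - 20489) = 1/(233213*309033) + 73441/(178730 - 20489) = (1/233213)*(1/309033) + 73441/158241 = 1/72070513029 + 73441*(1/158241) = 1/72070513029 + 73441/158241 = 1764310182507010/3801503350740663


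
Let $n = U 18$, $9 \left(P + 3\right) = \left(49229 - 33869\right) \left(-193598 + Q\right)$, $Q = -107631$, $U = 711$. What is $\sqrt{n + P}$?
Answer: $\frac{i \sqrt{4626762285}}{3} \approx 22673.0 i$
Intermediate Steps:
$P = - \frac{1542292489}{3}$ ($P = -3 + \frac{\left(49229 - 33869\right) \left(-193598 - 107631\right)}{9} = -3 + \frac{15360 \left(-301229\right)}{9} = -3 + \frac{1}{9} \left(-4626877440\right) = -3 - \frac{1542292480}{3} = - \frac{1542292489}{3} \approx -5.141 \cdot 10^{8}$)
$n = 12798$ ($n = 711 \cdot 18 = 12798$)
$\sqrt{n + P} = \sqrt{12798 - \frac{1542292489}{3}} = \sqrt{- \frac{1542254095}{3}} = \frac{i \sqrt{4626762285}}{3}$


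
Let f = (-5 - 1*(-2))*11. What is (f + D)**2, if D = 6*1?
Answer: 729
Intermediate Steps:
D = 6
f = -33 (f = (-5 + 2)*11 = -3*11 = -33)
(f + D)**2 = (-33 + 6)**2 = (-27)**2 = 729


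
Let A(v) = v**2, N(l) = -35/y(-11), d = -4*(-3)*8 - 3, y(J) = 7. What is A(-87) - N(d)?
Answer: 7574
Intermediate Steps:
d = 93 (d = 12*8 - 3 = 96 - 3 = 93)
N(l) = -5 (N(l) = -35/7 = -35*1/7 = -5)
A(-87) - N(d) = (-87)**2 - 1*(-5) = 7569 + 5 = 7574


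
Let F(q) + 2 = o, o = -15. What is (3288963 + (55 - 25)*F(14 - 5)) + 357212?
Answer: 3645665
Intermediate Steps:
F(q) = -17 (F(q) = -2 - 15 = -17)
(3288963 + (55 - 25)*F(14 - 5)) + 357212 = (3288963 + (55 - 25)*(-17)) + 357212 = (3288963 + 30*(-17)) + 357212 = (3288963 - 510) + 357212 = 3288453 + 357212 = 3645665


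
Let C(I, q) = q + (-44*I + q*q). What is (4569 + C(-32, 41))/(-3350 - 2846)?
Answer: -7699/6196 ≈ -1.2426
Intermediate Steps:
C(I, q) = q + q² - 44*I (C(I, q) = q + (-44*I + q²) = q + (q² - 44*I) = q + q² - 44*I)
(4569 + C(-32, 41))/(-3350 - 2846) = (4569 + (41 + 41² - 44*(-32)))/(-3350 - 2846) = (4569 + (41 + 1681 + 1408))/(-6196) = (4569 + 3130)*(-1/6196) = 7699*(-1/6196) = -7699/6196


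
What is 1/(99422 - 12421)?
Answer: 1/87001 ≈ 1.1494e-5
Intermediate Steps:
1/(99422 - 12421) = 1/87001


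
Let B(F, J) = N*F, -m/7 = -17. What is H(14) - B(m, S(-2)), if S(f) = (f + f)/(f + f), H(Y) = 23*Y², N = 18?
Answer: 2366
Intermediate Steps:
m = 119 (m = -7*(-17) = 119)
S(f) = 1 (S(f) = (2*f)/((2*f)) = (2*f)*(1/(2*f)) = 1)
B(F, J) = 18*F
H(14) - B(m, S(-2)) = 23*14² - 18*119 = 23*196 - 1*2142 = 4508 - 2142 = 2366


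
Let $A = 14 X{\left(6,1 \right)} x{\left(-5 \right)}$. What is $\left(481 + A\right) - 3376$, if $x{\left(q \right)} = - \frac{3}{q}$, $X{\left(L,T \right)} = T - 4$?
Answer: $- \frac{14601}{5} \approx -2920.2$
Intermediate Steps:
$X{\left(L,T \right)} = -4 + T$
$A = - \frac{126}{5}$ ($A = 14 \left(-4 + 1\right) \left(- \frac{3}{-5}\right) = 14 \left(-3\right) \left(\left(-3\right) \left(- \frac{1}{5}\right)\right) = \left(-42\right) \frac{3}{5} = - \frac{126}{5} \approx -25.2$)
$\left(481 + A\right) - 3376 = \left(481 - \frac{126}{5}\right) - 3376 = \frac{2279}{5} - 3376 = - \frac{14601}{5}$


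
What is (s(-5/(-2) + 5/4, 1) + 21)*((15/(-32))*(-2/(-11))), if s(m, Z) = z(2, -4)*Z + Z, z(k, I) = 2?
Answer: -45/22 ≈ -2.0455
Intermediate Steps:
s(m, Z) = 3*Z (s(m, Z) = 2*Z + Z = 3*Z)
(s(-5/(-2) + 5/4, 1) + 21)*((15/(-32))*(-2/(-11))) = (3*1 + 21)*((15/(-32))*(-2/(-11))) = (3 + 21)*((15*(-1/32))*(-2*(-1/11))) = 24*(-15/32*2/11) = 24*(-15/176) = -45/22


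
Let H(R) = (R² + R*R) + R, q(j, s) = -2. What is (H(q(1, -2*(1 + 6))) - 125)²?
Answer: 14161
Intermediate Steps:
H(R) = R + 2*R² (H(R) = (R² + R²) + R = 2*R² + R = R + 2*R²)
(H(q(1, -2*(1 + 6))) - 125)² = (-2*(1 + 2*(-2)) - 125)² = (-2*(1 - 4) - 125)² = (-2*(-3) - 125)² = (6 - 125)² = (-119)² = 14161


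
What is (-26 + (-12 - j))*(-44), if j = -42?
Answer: -176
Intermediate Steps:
(-26 + (-12 - j))*(-44) = (-26 + (-12 - 1*(-42)))*(-44) = (-26 + (-12 + 42))*(-44) = (-26 + 30)*(-44) = 4*(-44) = -176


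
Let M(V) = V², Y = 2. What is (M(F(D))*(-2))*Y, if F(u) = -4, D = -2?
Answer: -64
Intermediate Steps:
(M(F(D))*(-2))*Y = ((-4)²*(-2))*2 = (16*(-2))*2 = -32*2 = -64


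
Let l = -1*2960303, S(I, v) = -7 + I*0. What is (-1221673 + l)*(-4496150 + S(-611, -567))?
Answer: 18802820666232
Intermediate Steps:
S(I, v) = -7 (S(I, v) = -7 + 0 = -7)
l = -2960303
(-1221673 + l)*(-4496150 + S(-611, -567)) = (-1221673 - 2960303)*(-4496150 - 7) = -4181976*(-4496157) = 18802820666232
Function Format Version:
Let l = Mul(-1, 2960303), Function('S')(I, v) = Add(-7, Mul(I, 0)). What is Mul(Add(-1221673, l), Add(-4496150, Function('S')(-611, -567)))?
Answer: 18802820666232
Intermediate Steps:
Function('S')(I, v) = -7 (Function('S')(I, v) = Add(-7, 0) = -7)
l = -2960303
Mul(Add(-1221673, l), Add(-4496150, Function('S')(-611, -567))) = Mul(Add(-1221673, -2960303), Add(-4496150, -7)) = Mul(-4181976, -4496157) = 18802820666232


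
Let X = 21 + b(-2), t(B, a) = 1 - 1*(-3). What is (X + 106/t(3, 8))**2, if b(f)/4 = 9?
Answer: 27889/4 ≈ 6972.3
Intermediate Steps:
t(B, a) = 4 (t(B, a) = 1 + 3 = 4)
b(f) = 36 (b(f) = 4*9 = 36)
X = 57 (X = 21 + 36 = 57)
(X + 106/t(3, 8))**2 = (57 + 106/4)**2 = (57 + 106*(1/4))**2 = (57 + 53/2)**2 = (167/2)**2 = 27889/4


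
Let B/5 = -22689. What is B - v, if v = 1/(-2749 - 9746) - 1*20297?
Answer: -1163884259/12495 ≈ -93148.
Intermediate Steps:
B = -113445 (B = 5*(-22689) = -113445)
v = -253611016/12495 (v = 1/(-12495) - 20297 = -1/12495 - 20297 = -253611016/12495 ≈ -20297.)
B - v = -113445 - 1*(-253611016/12495) = -113445 + 253611016/12495 = -1163884259/12495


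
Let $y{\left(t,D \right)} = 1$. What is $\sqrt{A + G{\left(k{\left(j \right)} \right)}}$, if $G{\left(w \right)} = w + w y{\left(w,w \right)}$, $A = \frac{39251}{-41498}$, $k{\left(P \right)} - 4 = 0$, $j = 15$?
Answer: $\frac{\sqrt{12147834034}}{41498} \approx 2.656$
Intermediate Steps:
$k{\left(P \right)} = 4$ ($k{\left(P \right)} = 4 + 0 = 4$)
$A = - \frac{39251}{41498}$ ($A = 39251 \left(- \frac{1}{41498}\right) = - \frac{39251}{41498} \approx -0.94585$)
$G{\left(w \right)} = 2 w$ ($G{\left(w \right)} = w + w 1 = w + w = 2 w$)
$\sqrt{A + G{\left(k{\left(j \right)} \right)}} = \sqrt{- \frac{39251}{41498} + 2 \cdot 4} = \sqrt{- \frac{39251}{41498} + 8} = \sqrt{\frac{292733}{41498}} = \frac{\sqrt{12147834034}}{41498}$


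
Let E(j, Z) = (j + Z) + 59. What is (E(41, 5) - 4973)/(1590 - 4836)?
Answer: 2434/1623 ≈ 1.4997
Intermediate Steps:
E(j, Z) = 59 + Z + j (E(j, Z) = (Z + j) + 59 = 59 + Z + j)
(E(41, 5) - 4973)/(1590 - 4836) = ((59 + 5 + 41) - 4973)/(1590 - 4836) = (105 - 4973)/(-3246) = -4868*(-1/3246) = 2434/1623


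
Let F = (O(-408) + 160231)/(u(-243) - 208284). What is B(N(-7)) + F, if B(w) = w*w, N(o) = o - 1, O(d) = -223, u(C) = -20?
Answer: 1646431/26038 ≈ 63.232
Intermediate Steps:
N(o) = -1 + o
F = -20001/26038 (F = (-223 + 160231)/(-20 - 208284) = 160008/(-208304) = 160008*(-1/208304) = -20001/26038 ≈ -0.76815)
B(w) = w²
B(N(-7)) + F = (-1 - 7)² - 20001/26038 = (-8)² - 20001/26038 = 64 - 20001/26038 = 1646431/26038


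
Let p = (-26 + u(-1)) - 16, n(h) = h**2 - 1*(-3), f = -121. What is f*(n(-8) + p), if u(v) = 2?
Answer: -3267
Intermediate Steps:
n(h) = 3 + h**2 (n(h) = h**2 + 3 = 3 + h**2)
p = -40 (p = (-26 + 2) - 16 = -24 - 16 = -40)
f*(n(-8) + p) = -121*((3 + (-8)**2) - 40) = -121*((3 + 64) - 40) = -121*(67 - 40) = -121*27 = -3267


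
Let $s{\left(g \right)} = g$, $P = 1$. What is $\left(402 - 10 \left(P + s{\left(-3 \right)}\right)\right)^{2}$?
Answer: $178084$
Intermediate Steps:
$\left(402 - 10 \left(P + s{\left(-3 \right)}\right)\right)^{2} = \left(402 - 10 \left(1 - 3\right)\right)^{2} = \left(402 - -20\right)^{2} = \left(402 + 20\right)^{2} = 422^{2} = 178084$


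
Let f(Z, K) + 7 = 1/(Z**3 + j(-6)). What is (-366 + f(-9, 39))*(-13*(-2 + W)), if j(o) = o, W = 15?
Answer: 46332364/735 ≈ 63037.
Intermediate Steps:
f(Z, K) = -7 + 1/(-6 + Z**3) (f(Z, K) = -7 + 1/(Z**3 - 6) = -7 + 1/(-6 + Z**3))
(-366 + f(-9, 39))*(-13*(-2 + W)) = (-366 + (43 - 7*(-9)**3)/(-6 + (-9)**3))*(-13*(-2 + 15)) = (-366 + (43 - 7*(-729))/(-6 - 729))*(-13*13) = (-366 + (43 + 5103)/(-735))*(-169) = (-366 - 1/735*5146)*(-169) = (-366 - 5146/735)*(-169) = -274156/735*(-169) = 46332364/735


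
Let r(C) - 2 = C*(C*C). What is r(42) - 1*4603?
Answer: 69487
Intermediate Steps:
r(C) = 2 + C³ (r(C) = 2 + C*(C*C) = 2 + C*C² = 2 + C³)
r(42) - 1*4603 = (2 + 42³) - 1*4603 = (2 + 74088) - 4603 = 74090 - 4603 = 69487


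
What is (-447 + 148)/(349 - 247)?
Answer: -299/102 ≈ -2.9314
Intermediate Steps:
(-447 + 148)/(349 - 247) = -299/102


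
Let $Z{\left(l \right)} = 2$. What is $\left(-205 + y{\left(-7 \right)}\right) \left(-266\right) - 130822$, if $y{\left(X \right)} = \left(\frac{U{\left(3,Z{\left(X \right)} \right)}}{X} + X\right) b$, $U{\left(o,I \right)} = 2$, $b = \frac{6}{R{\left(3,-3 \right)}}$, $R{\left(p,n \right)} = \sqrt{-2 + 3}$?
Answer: $-64664$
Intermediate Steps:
$R{\left(p,n \right)} = 1$ ($R{\left(p,n \right)} = \sqrt{1} = 1$)
$b = 6$ ($b = \frac{6}{1} = 6 \cdot 1 = 6$)
$y{\left(X \right)} = 6 X + \frac{12}{X}$ ($y{\left(X \right)} = \left(\frac{2}{X} + X\right) 6 = \left(X + \frac{2}{X}\right) 6 = 6 X + \frac{12}{X}$)
$\left(-205 + y{\left(-7 \right)}\right) \left(-266\right) - 130822 = \left(-205 + \left(6 \left(-7\right) + \frac{12}{-7}\right)\right) \left(-266\right) - 130822 = \left(-205 + \left(-42 + 12 \left(- \frac{1}{7}\right)\right)\right) \left(-266\right) - 130822 = \left(-205 - \frac{306}{7}\right) \left(-266\right) - 130822 = \left(- \frac{1741}{7}\right) \left(-266\right) - 130822 = 66158 - 130822 = -64664$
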